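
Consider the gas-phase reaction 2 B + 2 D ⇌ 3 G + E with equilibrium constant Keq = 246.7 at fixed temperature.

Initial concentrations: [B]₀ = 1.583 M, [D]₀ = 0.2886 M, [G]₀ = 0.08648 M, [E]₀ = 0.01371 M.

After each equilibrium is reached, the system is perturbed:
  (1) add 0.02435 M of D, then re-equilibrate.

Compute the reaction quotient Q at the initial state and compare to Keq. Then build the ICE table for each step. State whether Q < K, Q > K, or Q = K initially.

Q₀ = 4.2484e-05; Q < K (proceeds forward)

Q₀ = 4.2484e-05 vs Keq = 246.7 ⇒ Q<K, forward
Step 1:
                  B         D         G         E
  Initial     1.583    0.2886   0.08648   0.01371
  Change    -0.2816   -0.2816    0.4224    0.1408
  Equil       1.301  0.006982    0.5089    0.1545
  solve Keq expr → x = 0.1408; check Q = 246.7
Then add 0.02435 M of D.
Step 2:
                  B         D         G         E
  Initial     1.301   0.03133    0.5089    0.1545
  Change   -0.02319  -0.02319   0.03479    0.0116
  Equil       1.278  0.008139    0.5437    0.1661
  solve Keq expr → x = 0.0116; check Q = 246.7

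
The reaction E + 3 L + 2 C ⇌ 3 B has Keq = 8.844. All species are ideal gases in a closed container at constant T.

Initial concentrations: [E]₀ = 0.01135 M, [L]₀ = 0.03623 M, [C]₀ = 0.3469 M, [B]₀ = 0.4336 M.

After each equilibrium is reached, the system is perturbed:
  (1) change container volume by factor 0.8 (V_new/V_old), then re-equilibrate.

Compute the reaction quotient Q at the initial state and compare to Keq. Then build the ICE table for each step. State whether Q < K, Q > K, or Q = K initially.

Q₀ = 1.2550e+06; Q > K (proceeds reverse)

Q₀ = 1.2550e+06 vs Keq = 8.844 ⇒ Q>K, reverse
Step 1:
                    E           L           C           B
  Initial     0.01135     0.03623      0.3469      0.4336
  Change      0.08513      0.2554      0.1703     -0.2554
  Equil       0.09648      0.2916      0.5172      0.1782
  solve Keq expr → x = -0.08513; check Q = 8.844
Then change container volume by factor 0.8 (V_new/V_old).
Step 2:
                    E           L           C           B
  Initial      0.1206      0.3645      0.6465      0.2228
  Change    -0.008504    -0.02551    -0.01701     0.02551
  Equil        0.1121       0.339      0.6294      0.2483
  solve Keq expr → x = 0.008504; check Q = 8.844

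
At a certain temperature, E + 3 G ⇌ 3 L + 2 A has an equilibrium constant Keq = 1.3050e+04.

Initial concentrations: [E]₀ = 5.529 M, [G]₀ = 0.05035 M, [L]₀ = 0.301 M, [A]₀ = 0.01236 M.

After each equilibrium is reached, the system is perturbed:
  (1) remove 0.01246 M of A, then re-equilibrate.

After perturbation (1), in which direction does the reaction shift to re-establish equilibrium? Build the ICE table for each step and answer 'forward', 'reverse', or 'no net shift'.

Q₀ = 0.005903 vs Keq = 1.3050e+04 ⇒ Q<K, forward
Step 1:
                   E          G          L          A
  I            5.529    0.05035      0.301    0.01236
  C         -0.01643   -0.04928    0.04928    0.03285
  E            5.513   0.001069     0.3503    0.04521
  solve Keq expr → x = 0.01643; check Q = 1.3050e+04
Then remove 0.01246 M of A.
Step 2:
                   E          G          L          A
  I            5.513   0.001069     0.3503    0.03275
  C       -6.7944e-05 -2.0383e-04 2.0383e-04 1.3589e-04
  E            5.513 8.6508e-04     0.3505    0.03289
  solve Keq expr → x = 6.7944e-05; check Q = 1.3050e+04

Direction: forward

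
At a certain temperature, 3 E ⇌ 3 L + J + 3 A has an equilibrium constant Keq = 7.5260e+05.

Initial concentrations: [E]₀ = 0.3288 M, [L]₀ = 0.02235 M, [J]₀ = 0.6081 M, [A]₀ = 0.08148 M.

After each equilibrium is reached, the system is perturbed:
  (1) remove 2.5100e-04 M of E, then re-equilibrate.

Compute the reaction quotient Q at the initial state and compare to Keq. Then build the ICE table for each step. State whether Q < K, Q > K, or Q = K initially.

Q₀ = 1.0332e-07 vs Keq = 7.5260e+05 ⇒ Q<K, forward
Step 1:
                   E          L          J          A
  I           0.3288    0.02235     0.6081    0.08148
  C          -0.3274     0.3274     0.1091     0.3274
  E         0.001407     0.3497     0.7172     0.4089
  solve Keq expr → x = 0.1091; check Q = 7.5260e+05
Then remove 2.5100e-04 M of E.
Step 2:
                   E          L          J          A
  I         0.001156     0.3497     0.7172     0.4089
  C       2.4909e-04 -2.4909e-04 -8.3029e-05 -2.4909e-04
  E         0.001405     0.3495     0.7171     0.4086
  solve Keq expr → x = -8.3029e-05; check Q = 7.5260e+05

Q₀ = 1.0332e-07; Q < K (proceeds forward)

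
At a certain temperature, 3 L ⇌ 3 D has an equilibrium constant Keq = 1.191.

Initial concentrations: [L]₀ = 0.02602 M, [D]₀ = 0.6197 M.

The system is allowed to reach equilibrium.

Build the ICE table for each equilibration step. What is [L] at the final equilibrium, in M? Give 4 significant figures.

Q₀ = 1.3509e+04 vs Keq = 1.191 ⇒ Q>K, reverse
Step 1:
                   L          D
  init       0.02602     0.6197
  Δ           0.2874    -0.2874
  eq          0.3135     0.3323
  solve Keq expr → x = -0.09581; check Q = 1.191

[L]_eq = 0.3135 M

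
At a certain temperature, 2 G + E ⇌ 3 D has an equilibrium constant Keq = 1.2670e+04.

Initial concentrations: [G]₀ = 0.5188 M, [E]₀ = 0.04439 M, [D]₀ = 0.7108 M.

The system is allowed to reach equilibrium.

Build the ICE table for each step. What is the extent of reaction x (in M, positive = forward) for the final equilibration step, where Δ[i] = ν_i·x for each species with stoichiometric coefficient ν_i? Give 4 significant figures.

x = 0.04413 M

Q₀ = 30.06 vs Keq = 1.2670e+04 ⇒ Q<K, forward
Step 1:
                    G           E           D
  Initial      0.5188     0.04439      0.7108
  Change     -0.08827    -0.04413      0.1324
  Equil        0.4305  2.5528e-04      0.8432
  solve Keq expr → x = 0.04413; check Q = 1.2670e+04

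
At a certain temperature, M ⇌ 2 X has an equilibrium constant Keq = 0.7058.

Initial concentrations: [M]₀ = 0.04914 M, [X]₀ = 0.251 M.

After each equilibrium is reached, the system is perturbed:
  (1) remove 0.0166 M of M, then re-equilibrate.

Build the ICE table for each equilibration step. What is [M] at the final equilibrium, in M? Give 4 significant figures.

Q₀ = 1.282 vs Keq = 0.7058 ⇒ Q>K, reverse
Step 1:
                  M         X
  init      0.04914     0.251
  Δ         0.01726  -0.03452
  eq         0.0664    0.2165
  solve Keq expr → x = -0.01726; check Q = 0.7058
Then remove 0.0166 M of M.
Step 2:
                  M         X
  init       0.0498    0.2165
  Δ        0.007601   -0.0152
  eq         0.0574    0.2013
  solve Keq expr → x = -0.007601; check Q = 0.7058

[M]_eq = 0.0574 M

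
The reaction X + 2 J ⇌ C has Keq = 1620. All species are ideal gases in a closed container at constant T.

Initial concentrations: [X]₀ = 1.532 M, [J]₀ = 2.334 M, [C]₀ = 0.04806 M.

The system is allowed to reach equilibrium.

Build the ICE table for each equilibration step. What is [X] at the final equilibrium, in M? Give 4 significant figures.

Q₀ = 0.005759 vs Keq = 1620 ⇒ Q<K, forward
Step 1:
                   X          J          C
  init         1.532      2.334    0.04806
  Δ           -1.145      -2.29      1.145
  eq          0.3868    0.04364      1.193
  solve Keq expr → x = 1.145; check Q = 1620

[X]_eq = 0.3868 M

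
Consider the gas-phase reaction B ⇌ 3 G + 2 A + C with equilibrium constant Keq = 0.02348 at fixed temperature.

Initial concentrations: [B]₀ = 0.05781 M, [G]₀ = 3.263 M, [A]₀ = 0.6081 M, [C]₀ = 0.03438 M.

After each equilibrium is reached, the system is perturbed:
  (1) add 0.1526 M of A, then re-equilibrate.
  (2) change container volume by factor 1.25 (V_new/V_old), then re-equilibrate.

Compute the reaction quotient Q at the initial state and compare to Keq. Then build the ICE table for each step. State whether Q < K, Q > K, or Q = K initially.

Q₀ = 7.64; Q > K (proceeds reverse)

Q₀ = 7.64 vs Keq = 0.02348 ⇒ Q>K, reverse
Step 1:
                  B         G         A         C
  init      0.05781     3.263    0.6081   0.03438
  Δ         0.03415   -0.1024  -0.06829  -0.03415
  eq        0.09196     3.161    0.5398 2.3469e-04
  solve Keq expr → x = -0.03415; check Q = 0.02348
Then add 0.1526 M of A.
Step 2:
                  B         G         A         C
  init      0.09196     3.161    0.6924 2.3469e-04
  Δ       9.1793e-05 -2.7538e-04 -1.8359e-04 -9.1793e-05
  eq        0.09205      3.16    0.6922 1.4290e-04
  solve Keq expr → x = -9.1793e-05; check Q = 0.02348
Then change container volume by factor 1.25 (V_new/V_old).
Step 3:
                  B         G         A         C
  init      0.07364     2.528    0.5538 1.1432e-04
  Δ       -2.3258e-04 6.9775e-04 4.6517e-04 2.3258e-04
  eq        0.07341     2.529    0.5542 3.4690e-04
  solve Keq expr → x = 2.3258e-04; check Q = 0.02348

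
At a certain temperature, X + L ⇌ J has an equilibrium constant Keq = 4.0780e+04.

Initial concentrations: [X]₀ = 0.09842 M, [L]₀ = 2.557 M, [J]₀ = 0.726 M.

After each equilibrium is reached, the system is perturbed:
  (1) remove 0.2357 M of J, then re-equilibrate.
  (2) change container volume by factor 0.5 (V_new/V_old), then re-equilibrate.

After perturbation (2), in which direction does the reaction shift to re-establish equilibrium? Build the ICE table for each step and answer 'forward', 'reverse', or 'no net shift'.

Q₀ = 2.885 vs Keq = 4.0780e+04 ⇒ Q<K, forward
Step 1:
                  X         L         J
  init      0.09842     2.557     0.726
  Δ        -0.09841  -0.09841   0.09841
  eq      8.2226e-06     2.459    0.8244
  solve Keq expr → x = 0.09841; check Q = 4.0780e+04
Then remove 0.2357 M of J.
Step 2:
                  X         L         J
  init    8.2226e-06     2.459    0.5887
  Δ       -2.3508e-06 -2.3508e-06 2.3508e-06
  eq      5.8718e-06     2.459    0.5887
  solve Keq expr → x = 2.3508e-06; check Q = 4.0780e+04
Then change container volume by factor 0.5 (V_new/V_old).
Step 3:
                  X         L         J
  init    1.1744e-05     4.917     1.177
  Δ       -5.8718e-06 -5.8718e-06 5.8718e-06
  eq      5.8718e-06     4.917     1.177
  solve Keq expr → x = 5.8718e-06; check Q = 4.0780e+04

Direction: forward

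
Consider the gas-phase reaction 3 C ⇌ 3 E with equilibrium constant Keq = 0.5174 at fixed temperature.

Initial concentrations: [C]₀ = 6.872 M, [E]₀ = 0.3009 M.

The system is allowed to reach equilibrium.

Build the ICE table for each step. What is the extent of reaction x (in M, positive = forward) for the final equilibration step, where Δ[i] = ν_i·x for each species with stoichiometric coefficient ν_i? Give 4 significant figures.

x = 0.9644 M

Q₀ = 8.3949e-05 vs Keq = 0.5174 ⇒ Q<K, forward
Step 1:
                   C          E
  I            6.872     0.3009
  C           -2.893      2.893
  E            3.979      3.194
  solve Keq expr → x = 0.9644; check Q = 0.5174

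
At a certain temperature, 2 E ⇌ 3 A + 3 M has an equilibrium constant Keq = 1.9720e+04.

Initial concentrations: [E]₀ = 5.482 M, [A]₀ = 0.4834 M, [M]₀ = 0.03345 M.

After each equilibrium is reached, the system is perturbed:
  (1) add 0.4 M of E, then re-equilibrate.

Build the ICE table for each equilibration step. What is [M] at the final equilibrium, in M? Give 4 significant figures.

[M]_eq = 6.126 M

Q₀ = 1.4068e-07 vs Keq = 1.9720e+04 ⇒ Q<K, forward
Step 1:
                  E         A         M
  Initial     5.482    0.4834   0.03345
  Change     -3.883     5.824     5.824
  Equil       1.599     6.308     5.858
  solve Keq expr → x = 1.941; check Q = 1.9720e+04
Then add 0.4 M of E.
Step 2:
                  E         A         M
  Initial     1.999     6.308     5.858
  Change    -0.1787    0.2681    0.2681
  Equil        1.82     6.576     6.126
  solve Keq expr → x = 0.08937; check Q = 1.9720e+04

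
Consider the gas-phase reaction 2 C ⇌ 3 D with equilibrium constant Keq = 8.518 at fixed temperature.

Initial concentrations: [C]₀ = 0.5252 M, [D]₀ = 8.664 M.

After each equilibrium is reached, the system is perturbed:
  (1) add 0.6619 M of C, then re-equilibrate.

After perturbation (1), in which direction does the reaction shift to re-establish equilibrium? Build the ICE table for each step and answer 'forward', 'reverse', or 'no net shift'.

Q₀ = 2358 vs Keq = 8.518 ⇒ Q>K, reverse
Step 1:
                   C          D
  I           0.5252      8.664
  C            2.764     -4.147
  E             3.29      4.517
  solve Keq expr → x = -1.382; check Q = 8.518
Then add 0.6619 M of C.
Step 2:
                   C          D
  I            3.952      4.517
  C          -0.2477     0.3716
  E            3.704      4.889
  solve Keq expr → x = 0.1239; check Q = 8.518

Direction: forward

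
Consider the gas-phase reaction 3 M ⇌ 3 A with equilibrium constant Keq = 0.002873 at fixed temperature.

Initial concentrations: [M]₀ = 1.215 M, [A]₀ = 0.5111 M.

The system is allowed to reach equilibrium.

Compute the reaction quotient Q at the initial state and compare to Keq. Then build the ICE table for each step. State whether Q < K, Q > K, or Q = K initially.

Q₀ = 0.07444 vs Keq = 0.002873 ⇒ Q>K, reverse
Step 1:
                  M         A
  I           1.215    0.5111
  C          0.2963   -0.2963
  E           1.511    0.2148
  solve Keq expr → x = -0.09875; check Q = 0.002873

Q₀ = 0.07444; Q > K (proceeds reverse)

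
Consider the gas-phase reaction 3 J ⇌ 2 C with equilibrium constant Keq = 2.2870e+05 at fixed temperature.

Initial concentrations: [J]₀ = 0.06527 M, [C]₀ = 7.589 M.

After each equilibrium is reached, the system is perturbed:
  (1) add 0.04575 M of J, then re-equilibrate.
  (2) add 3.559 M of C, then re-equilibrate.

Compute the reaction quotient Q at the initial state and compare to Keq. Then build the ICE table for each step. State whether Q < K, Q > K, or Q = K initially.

Q₀ = 2.0712e+05 vs Keq = 2.2870e+05 ⇒ Q<K, forward
Step 1:
                    J           C
  Initial     0.06527       7.589
  Change    -0.002113    0.001409
  Equil       0.06316        7.59
  solve Keq expr → x = 7.0434e-04; check Q = 2.2870e+05
Then add 0.04575 M of J.
Step 2:
                    J           C
  Initial      0.1089        7.59
  Change     -0.04558     0.03039
  Equil       0.06333       7.621
  solve Keq expr → x = 0.01519; check Q = 2.2870e+05
Then add 3.559 M of C.
Step 3:
                    J           C
  Initial     0.06333       11.18
  Change      0.01837    -0.01225
  Equil        0.0817       11.17
  solve Keq expr → x = -0.006125; check Q = 2.2870e+05

Q₀ = 2.0712e+05; Q < K (proceeds forward)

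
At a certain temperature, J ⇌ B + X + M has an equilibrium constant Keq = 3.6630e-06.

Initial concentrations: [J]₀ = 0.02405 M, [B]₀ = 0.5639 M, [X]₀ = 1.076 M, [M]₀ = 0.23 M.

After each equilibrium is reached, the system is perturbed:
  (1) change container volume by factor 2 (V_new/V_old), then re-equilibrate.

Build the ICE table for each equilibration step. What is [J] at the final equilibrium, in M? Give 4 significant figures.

Q₀ = 5.803 vs Keq = 3.6630e-06 ⇒ Q>K, reverse
Step 1:
                   J          B          X          M
  Initial    0.02405     0.5639      1.076       0.23
  Change        0.23      -0.23      -0.23      -0.23
  Equil        0.254     0.3339      0.846 3.2943e-06
  solve Keq expr → x = -0.23; check Q = 3.6630e-06
Then change container volume by factor 2 (V_new/V_old).
Step 2:
                   J          B          X          M
  Initial      0.127      0.167      0.423 1.6471e-06
  Change  -4.9409e-06 4.9409e-06 4.9409e-06 4.9409e-06
  Equil        0.127      0.167      0.423 6.5880e-06
  solve Keq expr → x = 4.9409e-06; check Q = 3.6630e-06

[J]_eq = 0.127 M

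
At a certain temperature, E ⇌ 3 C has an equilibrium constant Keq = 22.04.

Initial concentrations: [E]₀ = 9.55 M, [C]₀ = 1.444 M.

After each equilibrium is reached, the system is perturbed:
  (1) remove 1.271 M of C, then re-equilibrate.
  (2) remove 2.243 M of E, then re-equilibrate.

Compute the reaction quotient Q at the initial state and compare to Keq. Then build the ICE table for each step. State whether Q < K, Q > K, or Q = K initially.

Q₀ = 0.3153 vs Keq = 22.04 ⇒ Q<K, forward
Step 1:
                   E          C
  I             9.55      1.444
  C           -1.399      4.198
  E            8.151      5.642
  solve Keq expr → x = 1.399; check Q = 22.04
Then remove 1.271 M of C.
Step 2:
                   E          C
  I            8.151      4.371
  C          -0.3929      1.179
  E            7.758       5.55
  solve Keq expr → x = 0.3929; check Q = 22.04
Then remove 2.243 M of E.
Step 3:
                   E          C
  I            5.515       5.55
  C           0.1811    -0.5432
  E            5.696      5.007
  solve Keq expr → x = -0.1811; check Q = 22.04

Q₀ = 0.3153; Q < K (proceeds forward)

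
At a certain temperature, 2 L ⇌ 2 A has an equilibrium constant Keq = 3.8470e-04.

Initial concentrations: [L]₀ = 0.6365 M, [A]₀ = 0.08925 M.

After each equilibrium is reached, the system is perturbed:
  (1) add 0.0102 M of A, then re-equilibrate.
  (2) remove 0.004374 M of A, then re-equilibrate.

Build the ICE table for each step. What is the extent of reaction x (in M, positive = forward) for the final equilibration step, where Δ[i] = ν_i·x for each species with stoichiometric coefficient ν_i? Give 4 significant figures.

Q₀ = 0.01966 vs Keq = 3.8470e-04 ⇒ Q>K, reverse
Step 1:
                   L          A
  init        0.6365    0.08925
  Δ          0.07529   -0.07529
  eq          0.7118    0.01396
  solve Keq expr → x = -0.03764; check Q = 3.8470e-04
Then add 0.0102 M of A.
Step 2:
                   L          A
  init        0.7118    0.02416
  Δ             0.01      -0.01
  eq          0.7218    0.01416
  solve Keq expr → x = -0.005002; check Q = 3.8470e-04
Then remove 0.004374 M of A.
Step 3:
                   L          A
  init        0.7218   0.009783
  Δ         -0.00429    0.00429
  eq          0.7175    0.01407
  solve Keq expr → x = 0.002145; check Q = 3.8470e-04

x = 0.002145 M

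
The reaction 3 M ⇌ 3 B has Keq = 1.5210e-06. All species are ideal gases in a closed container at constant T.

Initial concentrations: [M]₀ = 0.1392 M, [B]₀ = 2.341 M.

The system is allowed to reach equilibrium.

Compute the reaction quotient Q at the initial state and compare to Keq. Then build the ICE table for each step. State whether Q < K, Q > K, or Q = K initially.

Q₀ = 4756 vs Keq = 1.5210e-06 ⇒ Q>K, reverse
Step 1:
                   M          B
  I           0.1392      2.341
  C            2.313     -2.313
  E            2.452     0.0282
  solve Keq expr → x = -0.7709; check Q = 1.5210e-06

Q₀ = 4756; Q > K (proceeds reverse)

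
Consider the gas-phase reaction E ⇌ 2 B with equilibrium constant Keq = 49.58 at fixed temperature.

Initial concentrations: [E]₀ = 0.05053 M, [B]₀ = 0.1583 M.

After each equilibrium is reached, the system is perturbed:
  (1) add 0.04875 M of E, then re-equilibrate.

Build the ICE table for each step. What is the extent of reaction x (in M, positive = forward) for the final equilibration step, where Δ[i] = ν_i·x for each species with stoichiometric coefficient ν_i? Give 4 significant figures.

x = 0.04758 M

Q₀ = 0.4959 vs Keq = 49.58 ⇒ Q<K, forward
Step 1:
                   E          B
  init       0.05053     0.1583
  Δ          -0.0492     0.0984
  eq        0.001329     0.2567
  solve Keq expr → x = 0.0492; check Q = 49.58
Then add 0.04875 M of E.
Step 2:
                   E          B
  init       0.05008     0.2567
  Δ         -0.04758    0.09516
  eq        0.002497     0.3519
  solve Keq expr → x = 0.04758; check Q = 49.58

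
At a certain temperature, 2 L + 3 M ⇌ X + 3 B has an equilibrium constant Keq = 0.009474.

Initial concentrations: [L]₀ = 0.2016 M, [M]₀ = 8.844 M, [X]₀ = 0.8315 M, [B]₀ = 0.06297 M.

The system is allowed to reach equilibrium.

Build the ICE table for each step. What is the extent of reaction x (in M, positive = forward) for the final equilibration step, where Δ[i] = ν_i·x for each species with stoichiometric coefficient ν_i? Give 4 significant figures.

x = 0.07228 M

Q₀ = 7.3848e-06 vs Keq = 0.009474 ⇒ Q<K, forward
Step 1:
                   L          M          X          B
  I           0.2016      8.844     0.8315    0.06297
  C          -0.1446    -0.2168    0.07228     0.2168
  E          0.05705      8.627     0.9038     0.2798
  solve Keq expr → x = 0.07228; check Q = 0.009474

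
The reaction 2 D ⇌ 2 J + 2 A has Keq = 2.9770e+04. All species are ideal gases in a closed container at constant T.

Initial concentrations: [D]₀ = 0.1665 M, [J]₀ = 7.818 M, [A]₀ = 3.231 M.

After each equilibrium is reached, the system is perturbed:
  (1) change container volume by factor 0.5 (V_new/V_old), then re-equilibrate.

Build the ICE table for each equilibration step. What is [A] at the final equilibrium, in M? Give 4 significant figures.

Q₀ = 2.3016e+04 vs Keq = 2.9770e+04 ⇒ Q<K, forward
Step 1:
                   D          J          A
  I           0.1665      7.818      3.231
  C         -0.01889    0.01889    0.01889
  E           0.1476      7.837       3.25
  solve Keq expr → x = 0.009444; check Q = 2.9770e+04
Then change container volume by factor 0.5 (V_new/V_old).
Step 2:
                   D          J          A
  I           0.2952      15.67        6.5
  C            0.262     -0.262     -0.262
  E           0.5572      15.41      6.238
  solve Keq expr → x = -0.131; check Q = 2.9770e+04

[A]_eq = 6.238 M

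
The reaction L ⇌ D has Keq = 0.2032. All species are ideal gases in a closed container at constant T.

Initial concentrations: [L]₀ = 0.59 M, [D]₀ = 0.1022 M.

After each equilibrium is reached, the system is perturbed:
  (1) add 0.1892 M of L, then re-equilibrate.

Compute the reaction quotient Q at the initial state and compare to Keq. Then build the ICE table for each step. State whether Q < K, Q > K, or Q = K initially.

Q₀ = 0.1732; Q < K (proceeds forward)

Q₀ = 0.1732 vs Keq = 0.2032 ⇒ Q<K, forward
Step 1:
                  L         D
  init         0.59    0.1022
  Δ         -0.0147    0.0147
  eq         0.5753    0.1169
  solve Keq expr → x = 0.0147; check Q = 0.2032
Then add 0.1892 M of L.
Step 2:
                  L         D
  init       0.7645    0.1169
  Δ        -0.03195   0.03195
  eq         0.7325    0.1489
  solve Keq expr → x = 0.03195; check Q = 0.2032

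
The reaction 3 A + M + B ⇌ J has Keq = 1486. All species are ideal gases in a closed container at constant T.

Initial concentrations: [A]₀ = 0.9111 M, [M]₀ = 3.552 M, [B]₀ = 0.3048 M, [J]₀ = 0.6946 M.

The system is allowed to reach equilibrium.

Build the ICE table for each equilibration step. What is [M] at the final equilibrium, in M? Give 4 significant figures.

Q₀ = 0.8483 vs Keq = 1486 ⇒ Q<K, forward
Step 1:
                  A         M         B         J
  Initial    0.9111     3.552    0.3048    0.6946
  Change    -0.7568   -0.2523   -0.2523    0.2523
  Equil      0.1543       3.3   0.05254    0.9469
  solve Keq expr → x = 0.2523; check Q = 1486

[M]_eq = 3.3 M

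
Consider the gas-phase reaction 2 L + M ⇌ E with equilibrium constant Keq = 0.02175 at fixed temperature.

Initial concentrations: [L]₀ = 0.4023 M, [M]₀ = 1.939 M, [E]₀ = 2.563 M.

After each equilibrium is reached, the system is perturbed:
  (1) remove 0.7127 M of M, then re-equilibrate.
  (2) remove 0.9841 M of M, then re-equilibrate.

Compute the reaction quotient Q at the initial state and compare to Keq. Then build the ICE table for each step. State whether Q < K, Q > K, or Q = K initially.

Q₀ = 8.167 vs Keq = 0.02175 ⇒ Q>K, reverse
Step 1:
                  L         M         E
  I          0.4023     1.939     2.563
  C            3.17     1.585    -1.585
  E           3.572     3.524     0.978
  solve Keq expr → x = -1.585; check Q = 0.02175
Then remove 0.7127 M of M.
Step 2:
                  L         M         E
  I           3.572     2.811     0.978
  C          0.1797   0.08984  -0.08984
  E           3.752     2.901    0.8882
  solve Keq expr → x = -0.08984; check Q = 0.02175
Then remove 0.9841 M of M.
Step 3:
                  L         M         E
  I           3.752     1.917    0.8882
  C          0.3001    0.1501   -0.1501
  E           4.052     2.067    0.7382
  solve Keq expr → x = -0.1501; check Q = 0.02175

Q₀ = 8.167; Q > K (proceeds reverse)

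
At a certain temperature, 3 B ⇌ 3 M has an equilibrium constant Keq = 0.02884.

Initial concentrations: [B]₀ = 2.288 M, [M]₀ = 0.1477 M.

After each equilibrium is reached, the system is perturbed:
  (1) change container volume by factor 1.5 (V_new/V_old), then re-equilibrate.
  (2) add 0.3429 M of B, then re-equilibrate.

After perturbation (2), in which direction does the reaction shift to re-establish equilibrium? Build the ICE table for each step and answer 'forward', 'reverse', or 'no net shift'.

Q₀ = 2.6901e-04 vs Keq = 0.02884 ⇒ Q<K, forward
Step 1:
                  B         M
  Initial     2.288    0.1477
  Change    -0.4239    0.4239
  Equil       1.864    0.5716
  solve Keq expr → x = 0.1413; check Q = 0.02884
Then change container volume by factor 1.5 (V_new/V_old).
Step 2:
                  B         M
  Initial     1.243    0.3811
  Change          0         0
  Equil       1.243    0.3811
  solve Keq expr → x = 0; check Q = 0.02884
Then add 0.3429 M of B.
Step 3:
                  B         M
  Initial     1.586    0.3811
  Change   -0.08048   0.08048
  Equil       1.505    0.4616
  solve Keq expr → x = 0.02683; check Q = 0.02884

Direction: forward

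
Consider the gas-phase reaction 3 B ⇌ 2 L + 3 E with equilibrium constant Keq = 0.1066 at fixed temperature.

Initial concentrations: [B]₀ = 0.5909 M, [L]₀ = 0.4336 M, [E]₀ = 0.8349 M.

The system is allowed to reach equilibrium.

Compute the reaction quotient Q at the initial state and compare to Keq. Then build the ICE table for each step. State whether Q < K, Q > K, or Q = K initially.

Q₀ = 0.5303 vs Keq = 0.1066 ⇒ Q>K, reverse
Step 1:
                   B          L          E
  init        0.5909     0.4336     0.8349
  Δ           0.1344    -0.0896    -0.1344
  eq          0.7253      0.344     0.7005
  solve Keq expr → x = -0.0448; check Q = 0.1066

Q₀ = 0.5303; Q > K (proceeds reverse)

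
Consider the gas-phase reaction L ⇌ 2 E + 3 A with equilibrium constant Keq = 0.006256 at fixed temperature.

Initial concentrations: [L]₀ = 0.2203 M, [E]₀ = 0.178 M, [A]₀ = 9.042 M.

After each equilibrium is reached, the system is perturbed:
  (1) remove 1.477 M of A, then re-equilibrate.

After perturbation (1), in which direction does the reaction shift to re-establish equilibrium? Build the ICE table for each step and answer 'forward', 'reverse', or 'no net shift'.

Q₀ = 106.3 vs Keq = 0.006256 ⇒ Q>K, reverse
Step 1:
                   L          E          A
  Initial     0.2203      0.178      9.042
  Change     0.08816    -0.1763    -0.2645
  Equil       0.3085   0.001689      8.778
  solve Keq expr → x = -0.08816; check Q = 0.006256
Then remove 1.477 M of A.
Step 2:
                   L          E          A
  Initial     0.3085   0.001689      7.301
  Change  -2.6820e-04 5.3641e-04 8.0461e-04
  Equil       0.3082   0.002226      7.301
  solve Keq expr → x = 2.6820e-04; check Q = 0.006256

Direction: forward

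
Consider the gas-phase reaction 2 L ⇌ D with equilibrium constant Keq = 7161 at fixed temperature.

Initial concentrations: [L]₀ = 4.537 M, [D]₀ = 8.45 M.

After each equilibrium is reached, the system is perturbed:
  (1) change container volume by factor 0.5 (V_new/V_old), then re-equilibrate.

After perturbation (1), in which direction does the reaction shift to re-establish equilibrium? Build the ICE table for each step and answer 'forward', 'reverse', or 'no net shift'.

Q₀ = 0.4105 vs Keq = 7161 ⇒ Q<K, forward
Step 1:
                  L         D
  I           4.537      8.45
  C          -4.498     2.249
  E         0.03865      10.7
  solve Keq expr → x = 2.249; check Q = 7161
Then change container volume by factor 0.5 (V_new/V_old).
Step 2:
                  L         D
  I         0.07731      21.4
  C        -0.02263   0.01131
  E         0.05468     21.41
  solve Keq expr → x = 0.01131; check Q = 7161

Direction: forward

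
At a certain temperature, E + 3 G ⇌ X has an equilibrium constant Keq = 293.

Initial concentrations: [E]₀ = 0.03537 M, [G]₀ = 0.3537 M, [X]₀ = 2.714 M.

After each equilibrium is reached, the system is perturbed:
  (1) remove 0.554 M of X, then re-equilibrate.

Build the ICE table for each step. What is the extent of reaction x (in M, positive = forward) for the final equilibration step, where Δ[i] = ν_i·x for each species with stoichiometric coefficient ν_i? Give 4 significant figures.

x = 0.007133 M

Q₀ = 1734 vs Keq = 293 ⇒ Q>K, reverse
Step 1:
                    E           G           X
  Initial     0.03537      0.3537       2.714
  Change      0.04406      0.1322    -0.04406
  Equil       0.07943      0.4859        2.67
  solve Keq expr → x = -0.04406; check Q = 293
Then remove 0.554 M of X.
Step 2:
                    E           G           X
  Initial     0.07943      0.4859       2.116
  Change    -0.007133     -0.0214    0.007133
  Equil        0.0723      0.4645       2.123
  solve Keq expr → x = 0.007133; check Q = 293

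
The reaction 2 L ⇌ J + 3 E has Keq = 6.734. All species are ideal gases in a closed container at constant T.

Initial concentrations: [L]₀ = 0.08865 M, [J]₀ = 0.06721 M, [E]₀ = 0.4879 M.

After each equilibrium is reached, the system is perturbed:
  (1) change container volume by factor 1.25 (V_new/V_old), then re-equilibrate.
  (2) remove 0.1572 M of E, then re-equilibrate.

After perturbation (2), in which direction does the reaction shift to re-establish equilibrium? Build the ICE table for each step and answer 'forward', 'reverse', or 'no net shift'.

Q₀ = 0.9933 vs Keq = 6.734 ⇒ Q<K, forward
Step 1:
                   L          J          E
  I          0.08865    0.06721     0.4879
  C         -0.04189    0.02094    0.06283
  E          0.04676    0.08815     0.5507
  solve Keq expr → x = 0.02094; check Q = 6.734
Then change container volume by factor 1.25 (V_new/V_old).
Step 2:
                   L          J          E
  I          0.03741    0.07052     0.4406
  C         -0.00593   0.002965   0.008894
  E          0.03148    0.07349     0.4495
  solve Keq expr → x = 0.002965; check Q = 6.734
Then remove 0.1572 M of E.
Step 3:
                   L          J          E
  I          0.03148    0.07349     0.2923
  C         -0.01259   0.006294    0.01888
  E          0.01889    0.07978     0.3112
  solve Keq expr → x = 0.006294; check Q = 6.734

Direction: forward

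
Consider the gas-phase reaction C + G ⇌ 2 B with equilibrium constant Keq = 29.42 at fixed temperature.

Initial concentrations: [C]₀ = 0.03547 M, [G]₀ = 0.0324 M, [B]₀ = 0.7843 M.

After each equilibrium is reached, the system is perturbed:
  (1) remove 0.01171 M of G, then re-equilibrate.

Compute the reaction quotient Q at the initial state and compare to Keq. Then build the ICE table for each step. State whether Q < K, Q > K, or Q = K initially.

Q₀ = 535.3; Q > K (proceeds reverse)

Q₀ = 535.3 vs Keq = 29.42 ⇒ Q>K, reverse
Step 1:
                  C         G         B
  Initial   0.03547    0.0324    0.7843
  Change    0.08086   0.08086   -0.1617
  Equil      0.1163    0.1133    0.6226
  solve Keq expr → x = -0.08086; check Q = 29.42
Then remove 0.01171 M of G.
Step 2:
                  C         G         B
  Initial    0.1163    0.1015    0.6226
  Change   0.004446  0.004446 -0.008893
  Equil      0.1208     0.106    0.6137
  solve Keq expr → x = -0.004446; check Q = 29.42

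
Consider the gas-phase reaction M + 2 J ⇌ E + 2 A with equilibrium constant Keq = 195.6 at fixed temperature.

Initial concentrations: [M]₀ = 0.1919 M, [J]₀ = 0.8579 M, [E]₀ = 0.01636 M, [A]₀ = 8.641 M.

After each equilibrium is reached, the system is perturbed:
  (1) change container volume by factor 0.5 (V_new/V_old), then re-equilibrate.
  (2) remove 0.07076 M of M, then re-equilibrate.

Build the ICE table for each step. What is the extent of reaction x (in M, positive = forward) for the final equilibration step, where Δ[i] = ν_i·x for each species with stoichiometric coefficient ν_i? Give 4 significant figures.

x = -0.02951 M

Q₀ = 8.649 vs Keq = 195.6 ⇒ Q<K, forward
Step 1:
                   M          J          E          A
  init        0.1919     0.8579    0.01636      8.641
  Δ         -0.09396    -0.1879    0.09396     0.1879
  eq         0.09794       0.67     0.1103      8.829
  solve Keq expr → x = 0.09396; check Q = 195.6
Then change container volume by factor 0.5 (V_new/V_old).
Step 2:
                   M          J          E          A
  init        0.1959       1.34     0.2206      17.66
  Δ                0          0          0          0
  eq          0.1959       1.34     0.2206      17.66
  solve Keq expr → x = 0; check Q = 195.6
Then remove 0.07076 M of M.
Step 3:
                   M          J          E          A
  init        0.1251       1.34     0.2206      17.66
  Δ          0.02951    0.05902   -0.02951   -0.05902
  eq          0.1546      1.399     0.1911       17.6
  solve Keq expr → x = -0.02951; check Q = 195.6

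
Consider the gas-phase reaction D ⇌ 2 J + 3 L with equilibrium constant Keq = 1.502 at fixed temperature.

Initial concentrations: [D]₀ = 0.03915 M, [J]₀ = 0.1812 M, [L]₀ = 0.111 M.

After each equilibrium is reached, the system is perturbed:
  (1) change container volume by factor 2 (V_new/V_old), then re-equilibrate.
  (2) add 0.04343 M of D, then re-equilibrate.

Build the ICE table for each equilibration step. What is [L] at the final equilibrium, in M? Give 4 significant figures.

[L]_eq = 0.2432 M

Q₀ = 0.001147 vs Keq = 1.502 ⇒ Q<K, forward
Step 1:
                   D          J          L
  init       0.03915     0.1812      0.111
  Δ         -0.03863    0.07726     0.1159
  eq      5.1949e-04     0.2585     0.2269
  solve Keq expr → x = 0.03863; check Q = 1.502
Then change container volume by factor 2 (V_new/V_old).
Step 2:
                   D          J          L
  init    2.5974e-04     0.1292     0.1134
  Δ       -2.4307e-04 4.8614e-04 7.2921e-04
  eq      1.6674e-05     0.1297     0.1142
  solve Keq expr → x = 2.4307e-04; check Q = 1.502
Then add 0.04343 M of D.
Step 3:
                   D          J          L
  init       0.04345     0.1297     0.1142
  Δ           -0.043      0.086      0.129
  eq      4.4553e-04     0.2157     0.2432
  solve Keq expr → x = 0.043; check Q = 1.502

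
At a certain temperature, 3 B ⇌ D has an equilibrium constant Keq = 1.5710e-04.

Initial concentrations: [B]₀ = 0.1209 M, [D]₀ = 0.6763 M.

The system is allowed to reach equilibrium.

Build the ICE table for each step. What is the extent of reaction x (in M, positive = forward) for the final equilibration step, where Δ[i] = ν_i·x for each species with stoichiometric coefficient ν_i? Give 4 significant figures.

x = -0.6747 M

Q₀ = 382.7 vs Keq = 1.5710e-04 ⇒ Q>K, reverse
Step 1:
                  B         D
  init       0.1209    0.6763
  Δ           2.024   -0.6747
  eq          2.145  0.001551
  solve Keq expr → x = -0.6747; check Q = 1.5710e-04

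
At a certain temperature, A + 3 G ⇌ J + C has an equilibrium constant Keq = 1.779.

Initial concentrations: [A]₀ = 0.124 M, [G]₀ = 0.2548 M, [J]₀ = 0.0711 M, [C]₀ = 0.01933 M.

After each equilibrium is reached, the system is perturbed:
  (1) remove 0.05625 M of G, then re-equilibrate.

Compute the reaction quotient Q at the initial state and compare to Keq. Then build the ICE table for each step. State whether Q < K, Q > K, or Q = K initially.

Q₀ = 0.67 vs Keq = 1.779 ⇒ Q<K, forward
Step 1:
                    A           G           J           C
  init          0.124      0.2548      0.0711     0.01933
  Δ         -0.009665      -0.029    0.009665    0.009665
  eq           0.1143      0.2258     0.08077       0.029
  solve Keq expr → x = 0.009665; check Q = 1.779
Then remove 0.05625 M of G.
Step 2:
                    A           G           J           C
  init         0.1143      0.1696     0.08077       0.029
  Δ           0.00772     0.02316    -0.00772    -0.00772
  eq           0.1221      0.1927     0.07305     0.02128
  solve Keq expr → x = -0.00772; check Q = 1.779

Q₀ = 0.67; Q < K (proceeds forward)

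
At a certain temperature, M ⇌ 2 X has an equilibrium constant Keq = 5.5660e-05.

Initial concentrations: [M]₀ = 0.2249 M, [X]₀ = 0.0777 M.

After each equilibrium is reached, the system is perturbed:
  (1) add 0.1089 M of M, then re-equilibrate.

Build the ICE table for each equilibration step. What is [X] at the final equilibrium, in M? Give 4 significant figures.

[X]_eq = 0.00454 M

Q₀ = 0.02684 vs Keq = 5.5660e-05 ⇒ Q>K, reverse
Step 1:
                  M         X
  I          0.2249    0.0777
  C         0.03694  -0.07388
  E          0.2618  0.003818
  solve Keq expr → x = -0.03694; check Q = 5.5660e-05
Then add 0.1089 M of M.
Step 2:
                  M         X
  I          0.3707  0.003818
  C       -3.6141e-04 7.2281e-04
  E          0.3704   0.00454
  solve Keq expr → x = 3.6141e-04; check Q = 5.5660e-05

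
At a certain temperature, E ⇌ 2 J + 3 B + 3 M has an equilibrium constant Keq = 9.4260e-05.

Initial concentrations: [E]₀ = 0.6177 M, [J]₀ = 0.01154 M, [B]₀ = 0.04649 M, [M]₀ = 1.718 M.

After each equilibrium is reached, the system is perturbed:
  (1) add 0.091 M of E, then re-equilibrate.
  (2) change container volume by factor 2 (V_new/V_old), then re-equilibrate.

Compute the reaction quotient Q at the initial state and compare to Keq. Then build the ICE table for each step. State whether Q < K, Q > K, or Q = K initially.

Q₀ = 1.0985e-07; Q < K (proceeds forward)

Q₀ = 1.0985e-07 vs Keq = 9.4260e-05 ⇒ Q<K, forward
Step 1:
                   E          J          B          M
  Initial     0.6177    0.01154    0.04649      1.718
  Change    -0.02752    0.05504    0.08257    0.08257
  Equil       0.5902    0.06658     0.1291      1.801
  solve Keq expr → x = 0.02752; check Q = 9.4260e-05
Then add 0.091 M of E.
Step 2:
                   E          J          B          M
  Initial     0.6812    0.06658     0.1291      1.801
  Change   -0.001066   0.002133   0.003199   0.003199
  Equil       0.6801    0.06872     0.1323      1.804
  solve Keq expr → x = 0.001066; check Q = 9.4260e-05
Then change container volume by factor 2 (V_new/V_old).
Step 3:
                   E          J          B          M
  Initial     0.3401    0.03436    0.06613     0.9019
  Change    -0.02891    0.05782    0.08674    0.08674
  Equil       0.3111    0.09218     0.1529     0.9886
  solve Keq expr → x = 0.02891; check Q = 9.4260e-05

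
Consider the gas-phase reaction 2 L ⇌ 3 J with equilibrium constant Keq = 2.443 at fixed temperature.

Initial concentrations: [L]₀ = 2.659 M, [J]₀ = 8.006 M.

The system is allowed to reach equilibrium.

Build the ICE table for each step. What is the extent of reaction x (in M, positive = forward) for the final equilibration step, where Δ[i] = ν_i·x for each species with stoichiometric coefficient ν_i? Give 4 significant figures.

Q₀ = 72.58 vs Keq = 2.443 ⇒ Q>K, reverse
Step 1:
                    L           J
  init          2.659       8.006
  Δ             2.616      -3.925
  eq            5.275       4.081
  solve Keq expr → x = -1.308; check Q = 2.443

x = -1.308 M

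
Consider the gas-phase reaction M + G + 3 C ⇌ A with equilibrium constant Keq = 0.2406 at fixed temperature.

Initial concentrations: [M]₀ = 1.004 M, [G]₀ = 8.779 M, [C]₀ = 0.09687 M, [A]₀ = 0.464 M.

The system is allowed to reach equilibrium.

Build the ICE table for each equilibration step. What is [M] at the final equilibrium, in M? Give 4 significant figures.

Q₀ = 57.91 vs Keq = 0.2406 ⇒ Q>K, reverse
Step 1:
                  M         G         C         A
  init        1.004     8.779   0.09687     0.464
  Δ          0.1379    0.1379    0.4137   -0.1379
  eq          1.142     8.917    0.5106    0.3261
  solve Keq expr → x = -0.1379; check Q = 0.2406

[M]_eq = 1.142 M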